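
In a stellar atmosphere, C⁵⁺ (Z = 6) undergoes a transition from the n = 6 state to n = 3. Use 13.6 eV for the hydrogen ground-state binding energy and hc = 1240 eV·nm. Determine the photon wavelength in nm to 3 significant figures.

30.4 nm

For Z = 6 the level energies scale as Z², so the effective Rydberg energy is 13.6 × 36 = 489.6 eV.
ΔE = 489.6 × (1/3² − 1/6²) = 489.6 × 0.08333 = 40.80 eV.
λ = hc/ΔE = 1240 / 40.80 = 30.4 nm.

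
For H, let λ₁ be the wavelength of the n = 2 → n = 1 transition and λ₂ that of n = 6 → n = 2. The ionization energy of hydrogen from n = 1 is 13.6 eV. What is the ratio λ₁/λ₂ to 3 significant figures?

λ ∝ 1/ΔE ∝ 1/(1/n_f² − 1/n_i²), and the Z² and hc factors cancel in the ratio.
λ₁/λ₂ = (1/2² − 1/6²)/(1/1² − 1/2²) = 0.2222/0.7500 = 0.296.

0.296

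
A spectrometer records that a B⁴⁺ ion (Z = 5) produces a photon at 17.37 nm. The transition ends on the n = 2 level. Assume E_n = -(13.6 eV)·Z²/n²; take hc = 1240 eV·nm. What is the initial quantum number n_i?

The photon energy is ΔE = hc/λ = 1240 / 17.37 = 71.39 eV.
With Z = 5, ΔE = 340.0 × (1/n_f² − 1/n_i²), so 1/n_f² − 1/n_i² = 0.2100.
With n_f = 2: 1/n_i² = 1/4 − 0.2100 = 0.04004, so n_i ≈ 5.00.

n_i = 5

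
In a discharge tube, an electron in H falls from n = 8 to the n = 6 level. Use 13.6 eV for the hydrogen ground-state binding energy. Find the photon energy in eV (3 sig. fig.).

0.165 eV

E_8 = −13.60/64 = −0.2125 eV and E_6 = −13.60/36 = −0.3778 eV.
The photon energy is |E_8 − E_6| = 0.165 eV.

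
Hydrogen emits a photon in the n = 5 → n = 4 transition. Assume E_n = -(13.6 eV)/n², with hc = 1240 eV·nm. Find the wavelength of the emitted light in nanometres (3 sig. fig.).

ΔE = 13.60 × (1/4² − 1/5²) = 13.60 × 0.02250 = 0.3060 eV.
λ = hc/ΔE = 1240 / 0.3060 = 4050 nm.

4050 nm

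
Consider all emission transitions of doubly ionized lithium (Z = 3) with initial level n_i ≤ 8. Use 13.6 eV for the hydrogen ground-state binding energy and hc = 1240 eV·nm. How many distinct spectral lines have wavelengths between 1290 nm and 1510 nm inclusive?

Enumerate all n_i → n_f pairs with 1 ≤ n_f < n_i ≤ 8 and compute λ = 1240 / [13.6·9·(1/n_f² − 1/n_i²)].
Lines falling in [1290, 1510] nm: 7→6 (1375 nm).

1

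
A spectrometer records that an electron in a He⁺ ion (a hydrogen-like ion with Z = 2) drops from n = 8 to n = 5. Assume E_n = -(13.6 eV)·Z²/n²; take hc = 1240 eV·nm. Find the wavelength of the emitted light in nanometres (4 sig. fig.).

For Z = 2 the level energies scale as Z², so the effective Rydberg energy is 13.6 × 4 = 54.40 eV.
ΔE = 54.40 × (1/5² − 1/8²) = 54.40 × 0.02438 = 1.326 eV.
λ = hc/ΔE = 1240 / 1.326 = 935.1 nm.

935.1 nm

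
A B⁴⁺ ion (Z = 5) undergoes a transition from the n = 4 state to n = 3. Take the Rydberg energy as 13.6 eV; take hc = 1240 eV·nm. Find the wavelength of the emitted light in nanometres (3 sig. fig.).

For Z = 5 the level energies scale as Z², so the effective Rydberg energy is 13.6 × 25 = 340.0 eV.
ΔE = 340.0 × (1/3² − 1/4²) = 340.0 × 0.04861 = 16.53 eV.
λ = hc/ΔE = 1240 / 16.53 = 75.0 nm.

75.0 nm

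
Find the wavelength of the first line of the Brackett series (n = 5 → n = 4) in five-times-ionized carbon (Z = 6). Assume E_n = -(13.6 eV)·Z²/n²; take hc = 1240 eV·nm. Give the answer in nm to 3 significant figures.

113 nm

The Brackett series terminates on n_f = 4; the first line has n_i = 4+1 = 5.
ΔE = 489.6 × (1/4² − 1/5²) = 11.02 eV.
λ = 1240 / 11.02 = 113 nm.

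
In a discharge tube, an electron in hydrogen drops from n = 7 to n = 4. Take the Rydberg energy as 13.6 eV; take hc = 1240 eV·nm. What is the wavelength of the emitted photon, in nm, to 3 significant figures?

2170 nm

ΔE = 13.60 × (1/4² − 1/7²) = 13.60 × 0.04209 = 0.5724 eV.
λ = hc/ΔE = 1240 / 0.5724 = 2170 nm.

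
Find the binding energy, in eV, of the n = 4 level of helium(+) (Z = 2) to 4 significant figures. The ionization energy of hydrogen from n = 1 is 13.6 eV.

3.400 eV

E_n = −13.6 Z²/n² = −54.40/n² eV for Z = 2.
E_4 = −54.40/16 = −3.400 eV, so ionization (to E = 0) requires 3.400 eV.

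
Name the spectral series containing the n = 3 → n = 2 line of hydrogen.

Balmer

The series is set by the lower level: n_f = 2 is the Balmer series.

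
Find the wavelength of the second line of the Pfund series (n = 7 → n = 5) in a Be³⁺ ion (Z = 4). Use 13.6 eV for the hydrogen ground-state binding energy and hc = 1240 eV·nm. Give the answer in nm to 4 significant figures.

290.9 nm

The Pfund series terminates on n_f = 5; the second line has n_i = 5+2 = 7.
ΔE = 217.6 × (1/5² − 1/7²) = 4.263 eV.
λ = 1240 / 4.263 = 290.9 nm.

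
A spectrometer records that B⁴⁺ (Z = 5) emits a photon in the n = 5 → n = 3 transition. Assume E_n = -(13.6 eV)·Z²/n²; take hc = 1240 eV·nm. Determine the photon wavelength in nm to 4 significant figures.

For Z = 5 the level energies scale as Z², so the effective Rydberg energy is 13.6 × 25 = 340.0 eV.
ΔE = 340.0 × (1/3² − 1/5²) = 340.0 × 0.07111 = 24.18 eV.
λ = hc/ΔE = 1240 / 24.18 = 51.29 nm.

51.29 nm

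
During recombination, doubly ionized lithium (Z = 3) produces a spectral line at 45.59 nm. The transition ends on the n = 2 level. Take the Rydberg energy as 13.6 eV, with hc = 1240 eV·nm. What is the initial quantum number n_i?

The photon energy is ΔE = hc/λ = 1240 / 45.59 = 27.20 eV.
With Z = 3, ΔE = 122.4 × (1/n_f² − 1/n_i²), so 1/n_f² − 1/n_i² = 0.2222.
With n_f = 2: 1/n_i² = 1/4 − 0.2222 = 0.02779, so n_i ≈ 6.00.

n_i = 6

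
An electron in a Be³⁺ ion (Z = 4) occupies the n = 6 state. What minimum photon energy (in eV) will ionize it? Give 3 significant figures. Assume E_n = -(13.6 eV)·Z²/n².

E_n = −13.6 Z²/n² = −217.6/n² eV for Z = 4.
E_6 = −217.6/36 = −6.04 eV, so ionization (to E = 0) requires 6.04 eV.

6.04 eV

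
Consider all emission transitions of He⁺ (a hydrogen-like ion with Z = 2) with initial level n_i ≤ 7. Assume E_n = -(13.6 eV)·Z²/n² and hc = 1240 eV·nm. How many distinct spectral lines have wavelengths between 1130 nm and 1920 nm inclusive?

2

Enumerate all n_i → n_f pairs with 1 ≤ n_f < n_i ≤ 7 and compute λ = 1240 / [13.6·4·(1/n_f² − 1/n_i²)].
Lines falling in [1130, 1920] nm: 7→5 (1163 nm), 6→5 (1865 nm).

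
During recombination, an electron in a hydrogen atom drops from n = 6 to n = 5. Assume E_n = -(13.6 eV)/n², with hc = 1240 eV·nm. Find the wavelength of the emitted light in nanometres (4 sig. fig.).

ΔE = 13.60 × (1/5² − 1/6²) = 13.60 × 0.01222 = 0.1662 eV.
λ = hc/ΔE = 1240 / 0.1662 = 7460 nm.
This line belongs to the Pfund series.

7460 nm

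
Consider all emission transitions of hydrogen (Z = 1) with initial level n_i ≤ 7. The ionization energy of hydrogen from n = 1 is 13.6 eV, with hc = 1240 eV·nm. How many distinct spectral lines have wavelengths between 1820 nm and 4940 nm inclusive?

Enumerate all n_i → n_f pairs with 1 ≤ n_f < n_i ≤ 7 and compute λ = 1240 / [13.6·1·(1/n_f² − 1/n_i²)].
Lines falling in [1820, 4940] nm: 4→3 (1876 nm), 7→4 (2166 nm), 6→4 (2626 nm), 5→4 (4052 nm), 7→5 (4654 nm).

5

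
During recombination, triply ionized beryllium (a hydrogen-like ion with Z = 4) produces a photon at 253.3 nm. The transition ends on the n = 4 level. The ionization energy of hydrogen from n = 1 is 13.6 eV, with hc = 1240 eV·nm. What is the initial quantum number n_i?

The photon energy is ΔE = hc/λ = 1240 / 253.3 = 4.895 eV.
With Z = 4, ΔE = 217.6 × (1/n_f² − 1/n_i²), so 1/n_f² − 1/n_i² = 0.02250.
With n_f = 4: 1/n_i² = 1/16 − 0.02250 = 0.04000, so n_i ≈ 5.00.

n_i = 5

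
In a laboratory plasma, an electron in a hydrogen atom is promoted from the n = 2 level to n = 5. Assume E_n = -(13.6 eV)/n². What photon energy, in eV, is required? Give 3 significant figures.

E_5 = −13.60/25 = −0.5440 eV and E_2 = −13.60/4 = −3.400 eV.
The photon energy is |E_5 − E_2| = 2.86 eV.

2.86 eV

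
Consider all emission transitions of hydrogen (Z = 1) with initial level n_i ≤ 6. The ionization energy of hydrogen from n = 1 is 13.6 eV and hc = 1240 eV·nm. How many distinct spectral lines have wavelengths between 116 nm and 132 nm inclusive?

Enumerate all n_i → n_f pairs with 1 ≤ n_f < n_i ≤ 6 and compute λ = 1240 / [13.6·1·(1/n_f² − 1/n_i²)].
Lines falling in [116, 132] nm: 2→1 (121.6 nm).

1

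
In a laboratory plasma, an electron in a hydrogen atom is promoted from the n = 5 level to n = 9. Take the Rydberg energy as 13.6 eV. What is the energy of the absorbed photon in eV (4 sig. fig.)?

0.3761 eV

E_9 = −13.60/81 = −0.1679 eV and E_5 = −13.60/25 = −0.5440 eV.
The photon energy is |E_9 − E_5| = 0.3761 eV.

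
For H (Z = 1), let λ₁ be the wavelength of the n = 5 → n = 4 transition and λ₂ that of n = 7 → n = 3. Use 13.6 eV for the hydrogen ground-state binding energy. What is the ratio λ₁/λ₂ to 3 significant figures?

λ ∝ 1/ΔE ∝ 1/(1/n_f² − 1/n_i²), and the Z² and hc factors cancel in the ratio.
λ₁/λ₂ = (1/3² − 1/7²)/(1/4² − 1/5²) = 0.09070/0.02250 = 4.03.

4.03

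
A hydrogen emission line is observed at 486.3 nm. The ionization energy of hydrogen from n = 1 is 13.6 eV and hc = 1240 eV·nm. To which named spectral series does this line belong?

ΔE = 1240/486.3 = 2.550 eV.
This matches 13.6 × (1/2² − 1/4²), so n_f = 2: the Balmer series.

Balmer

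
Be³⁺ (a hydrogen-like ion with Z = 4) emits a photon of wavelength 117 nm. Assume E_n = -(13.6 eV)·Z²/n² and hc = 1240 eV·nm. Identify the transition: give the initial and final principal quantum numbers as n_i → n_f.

The photon energy is ΔE = hc/λ = 1240 / 117 = 10.60 eV.
With Z = 4, ΔE = 217.6 × (1/n_f² − 1/n_i²), so 1/n_f² − 1/n_i² = 0.04871.
Trying n_f = 3 gives 1/n_i² = 0.06241, i.e. n_i ≈ 4; this pair matches.

n_i = 4, n_f = 3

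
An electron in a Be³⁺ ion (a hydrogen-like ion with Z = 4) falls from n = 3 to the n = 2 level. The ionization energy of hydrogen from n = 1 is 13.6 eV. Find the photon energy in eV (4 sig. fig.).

30.22 eV

The Bohr energies scale as Z², so for Z = 4: E_n = −217.6/n² eV.
E_3 = −217.6/9 = −24.18 eV and E_2 = −217.6/4 = −54.40 eV.
The photon energy is |E_3 − E_2| = 30.22 eV.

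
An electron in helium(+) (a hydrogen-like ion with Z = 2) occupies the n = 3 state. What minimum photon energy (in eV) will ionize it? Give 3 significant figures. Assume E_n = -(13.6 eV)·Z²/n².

E_n = −13.6 Z²/n² = −54.40/n² eV for Z = 2.
E_3 = −54.40/9 = −6.04 eV, so ionization (to E = 0) requires 6.04 eV.

6.04 eV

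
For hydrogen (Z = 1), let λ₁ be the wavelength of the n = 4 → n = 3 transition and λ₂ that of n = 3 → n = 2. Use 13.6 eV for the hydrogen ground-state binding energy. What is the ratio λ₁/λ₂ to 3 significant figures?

λ ∝ 1/ΔE ∝ 1/(1/n_f² − 1/n_i²), and the Z² and hc factors cancel in the ratio.
λ₁/λ₂ = (1/2² − 1/3²)/(1/3² − 1/4²) = 0.1389/0.04861 = 2.86.

2.86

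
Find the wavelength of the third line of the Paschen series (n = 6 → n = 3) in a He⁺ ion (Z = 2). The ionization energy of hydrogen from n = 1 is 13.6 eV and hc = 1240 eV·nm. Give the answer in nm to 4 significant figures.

273.5 nm

The Paschen series terminates on n_f = 3; the third line has n_i = 3+3 = 6.
ΔE = 54.40 × (1/3² − 1/6²) = 4.533 eV.
λ = 1240 / 4.533 = 273.5 nm.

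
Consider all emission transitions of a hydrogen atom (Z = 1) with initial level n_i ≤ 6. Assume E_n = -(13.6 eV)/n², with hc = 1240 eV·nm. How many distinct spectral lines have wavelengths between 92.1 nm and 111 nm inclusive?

Enumerate all n_i → n_f pairs with 1 ≤ n_f < n_i ≤ 6 and compute λ = 1240 / [13.6·1·(1/n_f² − 1/n_i²)].
Lines falling in [92.1, 111] nm: 6→1 (93.78 nm), 5→1 (94.98 nm), 4→1 (97.25 nm), 3→1 (102.6 nm).

4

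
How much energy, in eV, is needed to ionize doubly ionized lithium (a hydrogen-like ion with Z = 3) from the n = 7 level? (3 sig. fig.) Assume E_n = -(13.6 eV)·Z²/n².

2.50 eV

E_n = −13.6 Z²/n² = −122.4/n² eV for Z = 3.
E_7 = −122.4/49 = −2.50 eV, so ionization (to E = 0) requires 2.50 eV.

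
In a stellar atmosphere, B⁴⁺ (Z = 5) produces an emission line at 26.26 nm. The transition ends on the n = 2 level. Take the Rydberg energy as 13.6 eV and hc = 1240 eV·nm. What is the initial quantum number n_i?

The photon energy is ΔE = hc/λ = 1240 / 26.26 = 47.22 eV.
With Z = 5, ΔE = 340.0 × (1/n_f² − 1/n_i²), so 1/n_f² − 1/n_i² = 0.1389.
With n_f = 2: 1/n_i² = 1/4 − 0.1389 = 0.1111, so n_i ≈ 3.00.

n_i = 3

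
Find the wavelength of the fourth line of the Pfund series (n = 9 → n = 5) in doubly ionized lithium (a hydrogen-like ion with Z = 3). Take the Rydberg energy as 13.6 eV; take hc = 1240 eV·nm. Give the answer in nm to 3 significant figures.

The Pfund series terminates on n_f = 5; the fourth line has n_i = 5+4 = 9.
ΔE = 122.4 × (1/5² − 1/9²) = 3.385 eV.
λ = 1240 / 3.385 = 366 nm.

366 nm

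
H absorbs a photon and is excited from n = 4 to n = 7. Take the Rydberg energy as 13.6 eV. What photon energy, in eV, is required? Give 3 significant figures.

E_7 = −13.60/49 = −0.2776 eV and E_4 = −13.60/16 = −0.8500 eV.
The photon energy is |E_7 − E_4| = 0.572 eV.

0.572 eV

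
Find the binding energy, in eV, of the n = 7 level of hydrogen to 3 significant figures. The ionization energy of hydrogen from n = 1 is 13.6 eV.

0.278 eV

E_7 = −13.60/49 = −0.278 eV, so ionization (to E = 0) requires 0.278 eV.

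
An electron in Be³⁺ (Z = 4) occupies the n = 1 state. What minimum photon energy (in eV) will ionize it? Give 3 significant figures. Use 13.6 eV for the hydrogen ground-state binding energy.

218 eV

E_n = −13.6 Z²/n² = −217.6/n² eV for Z = 4.
E_1 = −217.6/1 = −218 eV, so ionization (to E = 0) requires 218 eV.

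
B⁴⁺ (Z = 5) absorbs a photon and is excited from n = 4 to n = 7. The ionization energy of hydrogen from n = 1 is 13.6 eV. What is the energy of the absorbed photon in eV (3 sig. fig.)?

The Bohr energies scale as Z², so for Z = 5: E_n = −340.0/n² eV.
E_7 = −340.0/49 = −6.939 eV and E_4 = −340.0/16 = −21.25 eV.
The photon energy is |E_7 − E_4| = 14.3 eV.

14.3 eV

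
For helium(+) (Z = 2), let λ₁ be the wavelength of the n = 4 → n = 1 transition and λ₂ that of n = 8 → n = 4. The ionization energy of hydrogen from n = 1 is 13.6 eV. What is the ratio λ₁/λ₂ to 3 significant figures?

0.0500

λ ∝ 1/ΔE ∝ 1/(1/n_f² − 1/n_i²), and the Z² and hc factors cancel in the ratio.
λ₁/λ₂ = (1/4² − 1/8²)/(1/1² − 1/4²) = 0.04688/0.9375 = 0.0500.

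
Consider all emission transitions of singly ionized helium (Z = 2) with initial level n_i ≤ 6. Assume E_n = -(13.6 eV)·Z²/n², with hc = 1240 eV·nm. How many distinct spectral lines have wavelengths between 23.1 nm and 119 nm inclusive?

Enumerate all n_i → n_f pairs with 1 ≤ n_f < n_i ≤ 6 and compute λ = 1240 / [13.6·4·(1/n_f² − 1/n_i²)].
Lines falling in [23.1, 119] nm: 6→1 (23.45 nm), 5→1 (23.74 nm), 4→1 (24.31 nm), 3→1 (25.64 nm), 2→1 (30.39 nm), 6→2 (102.6 nm), 5→2 (108.5 nm).

7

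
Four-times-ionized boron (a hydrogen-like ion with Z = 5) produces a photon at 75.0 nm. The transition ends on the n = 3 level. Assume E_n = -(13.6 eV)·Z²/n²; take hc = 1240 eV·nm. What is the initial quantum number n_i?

n_i = 4

The photon energy is ΔE = hc/λ = 1240 / 75.0 = 16.53 eV.
With Z = 5, ΔE = 340.0 × (1/n_f² − 1/n_i²), so 1/n_f² − 1/n_i² = 0.04863.
With n_f = 3: 1/n_i² = 1/9 − 0.04863 = 0.06248, so n_i ≈ 4.00.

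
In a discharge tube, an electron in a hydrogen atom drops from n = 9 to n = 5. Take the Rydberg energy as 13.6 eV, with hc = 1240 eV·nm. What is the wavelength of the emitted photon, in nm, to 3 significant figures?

ΔE = 13.60 × (1/5² − 1/9²) = 13.60 × 0.02765 = 0.3761 eV.
λ = hc/ΔE = 1240 / 0.3761 = 3300 nm.
This line belongs to the Pfund series.

3300 nm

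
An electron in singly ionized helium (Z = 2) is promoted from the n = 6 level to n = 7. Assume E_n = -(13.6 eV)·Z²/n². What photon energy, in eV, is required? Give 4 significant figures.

0.4009 eV

The Bohr energies scale as Z², so for Z = 2: E_n = −54.40/n² eV.
E_7 = −54.40/49 = −1.110 eV and E_6 = −54.40/36 = −1.511 eV.
The photon energy is |E_7 − E_6| = 0.4009 eV.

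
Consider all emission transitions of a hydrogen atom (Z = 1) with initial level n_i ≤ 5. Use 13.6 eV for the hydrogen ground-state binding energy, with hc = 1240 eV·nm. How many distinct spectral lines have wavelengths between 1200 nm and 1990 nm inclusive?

2

Enumerate all n_i → n_f pairs with 1 ≤ n_f < n_i ≤ 5 and compute λ = 1240 / [13.6·1·(1/n_f² − 1/n_i²)].
Lines falling in [1200, 1990] nm: 5→3 (1282 nm), 4→3 (1876 nm).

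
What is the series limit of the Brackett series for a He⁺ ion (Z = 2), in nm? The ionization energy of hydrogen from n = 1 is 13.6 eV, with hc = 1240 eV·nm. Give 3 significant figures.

365 nm

The Brackett series has lower level n_f = 4; the series limit corresponds to n_i → ∞.
ΔE_max = 13.6 × 4 / 4² = 3.400 eV.
λ_min = 1240 / 3.400 = 365 nm.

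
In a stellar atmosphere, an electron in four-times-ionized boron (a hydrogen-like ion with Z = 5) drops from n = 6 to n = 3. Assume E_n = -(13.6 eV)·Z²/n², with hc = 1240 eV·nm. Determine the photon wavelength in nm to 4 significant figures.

43.76 nm

For Z = 5 the level energies scale as Z², so the effective Rydberg energy is 13.6 × 25 = 340.0 eV.
ΔE = 340.0 × (1/3² − 1/6²) = 340.0 × 0.08333 = 28.33 eV.
λ = hc/ΔE = 1240 / 28.33 = 43.76 nm.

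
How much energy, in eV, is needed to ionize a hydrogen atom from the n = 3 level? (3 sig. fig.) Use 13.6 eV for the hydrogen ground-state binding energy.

E_3 = −13.60/9 = −1.51 eV, so ionization (to E = 0) requires 1.51 eV.

1.51 eV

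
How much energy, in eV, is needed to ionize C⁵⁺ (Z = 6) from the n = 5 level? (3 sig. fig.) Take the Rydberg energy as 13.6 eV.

19.6 eV

E_n = −13.6 Z²/n² = −489.6/n² eV for Z = 6.
E_5 = −489.6/25 = −19.6 eV, so ionization (to E = 0) requires 19.6 eV.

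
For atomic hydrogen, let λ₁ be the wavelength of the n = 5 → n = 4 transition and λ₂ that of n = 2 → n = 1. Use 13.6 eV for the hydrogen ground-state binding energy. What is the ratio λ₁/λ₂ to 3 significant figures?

33.3

λ ∝ 1/ΔE ∝ 1/(1/n_f² − 1/n_i²), and the Z² and hc factors cancel in the ratio.
λ₁/λ₂ = (1/1² − 1/2²)/(1/4² − 1/5²) = 0.7500/0.02250 = 33.3.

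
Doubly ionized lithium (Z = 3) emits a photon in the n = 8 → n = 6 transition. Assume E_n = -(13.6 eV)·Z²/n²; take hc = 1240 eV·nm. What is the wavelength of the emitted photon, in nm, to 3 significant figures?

834 nm

For Z = 3 the level energies scale as Z², so the effective Rydberg energy is 13.6 × 9 = 122.4 eV.
ΔE = 122.4 × (1/6² − 1/8²) = 122.4 × 0.01215 = 1.488 eV.
λ = hc/ΔE = 1240 / 1.488 = 834 nm.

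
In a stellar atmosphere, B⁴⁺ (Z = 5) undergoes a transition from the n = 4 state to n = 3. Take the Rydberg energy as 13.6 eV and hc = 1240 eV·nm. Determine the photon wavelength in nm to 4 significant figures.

For Z = 5 the level energies scale as Z², so the effective Rydberg energy is 13.6 × 25 = 340.0 eV.
ΔE = 340.0 × (1/3² − 1/4²) = 340.0 × 0.04861 = 16.53 eV.
λ = hc/ΔE = 1240 / 16.53 = 75.03 nm.

75.03 nm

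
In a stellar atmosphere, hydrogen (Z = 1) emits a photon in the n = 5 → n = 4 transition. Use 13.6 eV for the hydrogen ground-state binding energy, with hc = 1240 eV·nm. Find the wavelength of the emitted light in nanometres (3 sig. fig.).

ΔE = 13.60 × (1/4² − 1/5²) = 13.60 × 0.02250 = 0.3060 eV.
λ = hc/ΔE = 1240 / 0.3060 = 4050 nm.
This line belongs to the Brackett series.

4050 nm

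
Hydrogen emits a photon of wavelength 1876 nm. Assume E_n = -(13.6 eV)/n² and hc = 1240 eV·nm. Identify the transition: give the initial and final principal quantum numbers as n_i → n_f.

The photon energy is ΔE = hc/λ = 1240 / 1876 = 0.6610 eV.
With Z = 1, ΔE = 13.60 × (1/n_f² − 1/n_i²), so 1/n_f² − 1/n_i² = 0.04860.
Trying n_f = 3 gives 1/n_i² = 0.06251, i.e. n_i ≈ 4; this pair matches.

n_i = 4, n_f = 3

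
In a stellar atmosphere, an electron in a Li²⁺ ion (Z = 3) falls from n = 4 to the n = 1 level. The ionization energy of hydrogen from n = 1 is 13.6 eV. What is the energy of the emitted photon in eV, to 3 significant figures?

115 eV

The Bohr energies scale as Z², so for Z = 3: E_n = −122.4/n² eV.
E_4 = −122.4/16 = −7.650 eV and E_1 = −122.4/1 = −122.4 eV.
The photon energy is |E_4 − E_1| = 115 eV.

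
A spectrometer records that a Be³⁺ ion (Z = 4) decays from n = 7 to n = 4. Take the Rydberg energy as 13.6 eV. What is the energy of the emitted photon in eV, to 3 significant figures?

The Bohr energies scale as Z², so for Z = 4: E_n = −217.6/n² eV.
E_7 = −217.6/49 = −4.441 eV and E_4 = −217.6/16 = −13.60 eV.
The photon energy is |E_7 − E_4| = 9.16 eV.

9.16 eV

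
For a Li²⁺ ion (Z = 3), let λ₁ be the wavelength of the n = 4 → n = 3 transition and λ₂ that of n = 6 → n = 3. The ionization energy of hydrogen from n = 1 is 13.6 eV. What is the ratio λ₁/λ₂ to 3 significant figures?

1.71

λ ∝ 1/ΔE ∝ 1/(1/n_f² − 1/n_i²), and the Z² and hc factors cancel in the ratio.
λ₁/λ₂ = (1/3² − 1/6²)/(1/3² − 1/4²) = 0.08333/0.04861 = 1.71.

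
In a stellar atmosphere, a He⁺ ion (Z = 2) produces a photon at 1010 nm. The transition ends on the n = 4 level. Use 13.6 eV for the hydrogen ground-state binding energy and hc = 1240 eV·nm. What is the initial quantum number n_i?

n_i = 5

The photon energy is ΔE = hc/λ = 1240 / 1010 = 1.228 eV.
With Z = 2, ΔE = 54.40 × (1/n_f² − 1/n_i²), so 1/n_f² − 1/n_i² = 0.02257.
With n_f = 4: 1/n_i² = 1/16 − 0.02257 = 0.03993, so n_i ≈ 5.00.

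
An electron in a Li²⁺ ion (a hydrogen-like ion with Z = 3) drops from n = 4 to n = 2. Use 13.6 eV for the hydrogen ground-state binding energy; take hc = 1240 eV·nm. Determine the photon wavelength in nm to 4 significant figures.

54.03 nm

For Z = 3 the level energies scale as Z², so the effective Rydberg energy is 13.6 × 9 = 122.4 eV.
ΔE = 122.4 × (1/2² − 1/4²) = 122.4 × 0.1875 = 22.95 eV.
λ = hc/ΔE = 1240 / 22.95 = 54.03 nm.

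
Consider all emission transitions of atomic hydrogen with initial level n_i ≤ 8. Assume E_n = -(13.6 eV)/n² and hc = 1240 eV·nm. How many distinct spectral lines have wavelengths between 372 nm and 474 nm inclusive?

Enumerate all n_i → n_f pairs with 1 ≤ n_f < n_i ≤ 8 and compute λ = 1240 / [13.6·1·(1/n_f² − 1/n_i²)].
Lines falling in [372, 474] nm: 8→2 (389.0 nm), 7→2 (397.1 nm), 6→2 (410.3 nm), 5→2 (434.2 nm).

4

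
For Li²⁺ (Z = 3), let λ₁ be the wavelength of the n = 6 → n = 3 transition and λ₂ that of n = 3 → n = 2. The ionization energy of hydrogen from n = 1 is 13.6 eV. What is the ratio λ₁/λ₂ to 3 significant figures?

λ ∝ 1/ΔE ∝ 1/(1/n_f² − 1/n_i²), and the Z² and hc factors cancel in the ratio.
λ₁/λ₂ = (1/2² − 1/3²)/(1/3² − 1/6²) = 0.1389/0.08333 = 1.67.

1.67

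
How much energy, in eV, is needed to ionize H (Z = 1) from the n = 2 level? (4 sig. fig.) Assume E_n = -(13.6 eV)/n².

3.400 eV

E_2 = −13.60/4 = −3.400 eV, so ionization (to E = 0) requires 3.400 eV.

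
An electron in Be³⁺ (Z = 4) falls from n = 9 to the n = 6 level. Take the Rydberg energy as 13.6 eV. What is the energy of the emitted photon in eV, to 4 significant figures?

The Bohr energies scale as Z², so for Z = 4: E_n = −217.6/n² eV.
E_9 = −217.6/81 = −2.686 eV and E_6 = −217.6/36 = −6.044 eV.
The photon energy is |E_9 − E_6| = 3.358 eV.

3.358 eV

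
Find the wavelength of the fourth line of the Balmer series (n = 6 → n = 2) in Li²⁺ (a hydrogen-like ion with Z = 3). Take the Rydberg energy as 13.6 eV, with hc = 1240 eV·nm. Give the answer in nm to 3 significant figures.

45.6 nm

The Balmer series terminates on n_f = 2; the fourth line has n_i = 2+4 = 6.
ΔE = 122.4 × (1/2² − 1/6²) = 27.20 eV.
λ = 1240 / 27.20 = 45.6 nm.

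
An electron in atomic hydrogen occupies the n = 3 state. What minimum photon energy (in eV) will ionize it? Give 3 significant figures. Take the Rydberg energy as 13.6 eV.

E_3 = −13.60/9 = −1.51 eV, so ionization (to E = 0) requires 1.51 eV.

1.51 eV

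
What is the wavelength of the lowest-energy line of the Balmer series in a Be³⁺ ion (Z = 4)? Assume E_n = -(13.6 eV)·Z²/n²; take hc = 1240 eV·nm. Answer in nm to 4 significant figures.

41.03 nm

The Balmer series terminates on n_f = 2; the first line has n_i = 2+1 = 3.
ΔE = 217.6 × (1/2² − 1/3²) = 30.22 eV.
λ = 1240 / 30.22 = 41.03 nm.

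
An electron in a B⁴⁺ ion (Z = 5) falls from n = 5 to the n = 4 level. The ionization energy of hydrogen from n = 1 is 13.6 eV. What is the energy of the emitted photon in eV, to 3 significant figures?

7.65 eV

The Bohr energies scale as Z², so for Z = 5: E_n = −340.0/n² eV.
E_5 = −340.0/25 = −13.60 eV and E_4 = −340.0/16 = −21.25 eV.
The photon energy is |E_5 − E_4| = 7.65 eV.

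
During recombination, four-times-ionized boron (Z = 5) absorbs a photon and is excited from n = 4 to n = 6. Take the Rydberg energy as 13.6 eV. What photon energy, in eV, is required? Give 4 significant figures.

The Bohr energies scale as Z², so for Z = 5: E_n = −340.0/n² eV.
E_6 = −340.0/36 = −9.444 eV and E_4 = −340.0/16 = −21.25 eV.
The photon energy is |E_6 − E_4| = 11.81 eV.

11.81 eV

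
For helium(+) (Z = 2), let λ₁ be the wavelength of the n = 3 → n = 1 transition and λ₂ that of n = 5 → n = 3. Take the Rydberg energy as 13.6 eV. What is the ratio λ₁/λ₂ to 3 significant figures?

λ ∝ 1/ΔE ∝ 1/(1/n_f² − 1/n_i²), and the Z² and hc factors cancel in the ratio.
λ₁/λ₂ = (1/3² − 1/5²)/(1/1² − 1/3²) = 0.07111/0.8889 = 0.0800.

0.0800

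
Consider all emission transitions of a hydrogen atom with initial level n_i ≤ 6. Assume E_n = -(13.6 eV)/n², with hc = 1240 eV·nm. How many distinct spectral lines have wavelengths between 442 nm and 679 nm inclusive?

2

Enumerate all n_i → n_f pairs with 1 ≤ n_f < n_i ≤ 6 and compute λ = 1240 / [13.6·1·(1/n_f² − 1/n_i²)].
Lines falling in [442, 679] nm: 4→2 (486.3 nm), 3→2 (656.5 nm).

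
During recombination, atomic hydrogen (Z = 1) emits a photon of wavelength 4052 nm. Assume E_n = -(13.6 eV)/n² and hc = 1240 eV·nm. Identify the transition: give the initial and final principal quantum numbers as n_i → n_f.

n_i = 5, n_f = 4

The photon energy is ΔE = hc/λ = 1240 / 4052 = 0.3060 eV.
With Z = 1, ΔE = 13.60 × (1/n_f² − 1/n_i²), so 1/n_f² − 1/n_i² = 0.02250.
Trying n_f = 4 gives 1/n_i² = 0.04000, i.e. n_i ≈ 5; this pair matches.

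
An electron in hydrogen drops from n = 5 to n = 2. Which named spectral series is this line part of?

Balmer

The series is set by the lower level: n_f = 2 is the Balmer series.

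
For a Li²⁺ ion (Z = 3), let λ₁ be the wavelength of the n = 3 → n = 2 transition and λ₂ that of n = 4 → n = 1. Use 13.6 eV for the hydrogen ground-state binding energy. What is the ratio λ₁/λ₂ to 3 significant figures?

λ ∝ 1/ΔE ∝ 1/(1/n_f² − 1/n_i²), and the Z² and hc factors cancel in the ratio.
λ₁/λ₂ = (1/1² − 1/4²)/(1/2² − 1/3²) = 0.9375/0.1389 = 6.75.

6.75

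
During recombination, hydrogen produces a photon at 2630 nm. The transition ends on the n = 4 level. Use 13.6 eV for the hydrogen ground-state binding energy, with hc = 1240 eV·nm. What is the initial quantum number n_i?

The photon energy is ΔE = hc/λ = 1240 / 2630 = 0.4715 eV.
With Z = 1, ΔE = 13.60 × (1/n_f² − 1/n_i²), so 1/n_f² − 1/n_i² = 0.03467.
With n_f = 4: 1/n_i² = 1/16 − 0.03467 = 0.02783, so n_i ≈ 5.99.

n_i = 6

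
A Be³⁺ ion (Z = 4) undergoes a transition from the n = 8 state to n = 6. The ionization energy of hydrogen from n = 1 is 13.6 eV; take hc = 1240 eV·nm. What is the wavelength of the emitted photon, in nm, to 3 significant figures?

469 nm

For Z = 4 the level energies scale as Z², so the effective Rydberg energy is 13.6 × 16 = 217.6 eV.
ΔE = 217.6 × (1/6² − 1/8²) = 217.6 × 0.01215 = 2.644 eV.
λ = hc/ΔE = 1240 / 2.644 = 469 nm.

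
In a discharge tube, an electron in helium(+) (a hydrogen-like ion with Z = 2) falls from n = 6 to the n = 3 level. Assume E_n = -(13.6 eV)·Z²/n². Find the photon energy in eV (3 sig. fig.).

4.53 eV

The Bohr energies scale as Z², so for Z = 2: E_n = −54.40/n² eV.
E_6 = −54.40/36 = −1.511 eV and E_3 = −54.40/9 = −6.044 eV.
The photon energy is |E_6 − E_3| = 4.53 eV.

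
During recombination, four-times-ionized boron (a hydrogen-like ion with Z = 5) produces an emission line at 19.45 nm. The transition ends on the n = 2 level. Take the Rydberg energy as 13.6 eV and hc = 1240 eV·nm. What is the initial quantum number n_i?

The photon energy is ΔE = hc/λ = 1240 / 19.45 = 63.75 eV.
With Z = 5, ΔE = 340.0 × (1/n_f² − 1/n_i²), so 1/n_f² − 1/n_i² = 0.1875.
With n_f = 2: 1/n_i² = 1/4 − 0.1875 = 0.06249, so n_i ≈ 4.00.

n_i = 4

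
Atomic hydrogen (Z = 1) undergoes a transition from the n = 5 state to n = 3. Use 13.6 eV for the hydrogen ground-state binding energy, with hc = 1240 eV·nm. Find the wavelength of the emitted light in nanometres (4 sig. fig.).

1282 nm

ΔE = 13.60 × (1/3² − 1/5²) = 13.60 × 0.07111 = 0.9671 eV.
λ = hc/ΔE = 1240 / 0.9671 = 1282 nm.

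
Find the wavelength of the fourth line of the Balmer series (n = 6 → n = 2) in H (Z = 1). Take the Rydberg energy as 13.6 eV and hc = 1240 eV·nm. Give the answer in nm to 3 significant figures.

The Balmer series terminates on n_f = 2; the fourth line has n_i = 2+4 = 6.
ΔE = 13.60 × (1/2² − 1/6²) = 3.022 eV.
λ = 1240 / 3.022 = 410 nm.

410 nm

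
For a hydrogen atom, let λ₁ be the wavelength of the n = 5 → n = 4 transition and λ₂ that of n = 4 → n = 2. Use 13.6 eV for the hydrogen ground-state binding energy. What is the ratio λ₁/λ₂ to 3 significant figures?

λ ∝ 1/ΔE ∝ 1/(1/n_f² − 1/n_i²), and the Z² and hc factors cancel in the ratio.
λ₁/λ₂ = (1/2² − 1/4²)/(1/4² − 1/5²) = 0.1875/0.02250 = 8.33.

8.33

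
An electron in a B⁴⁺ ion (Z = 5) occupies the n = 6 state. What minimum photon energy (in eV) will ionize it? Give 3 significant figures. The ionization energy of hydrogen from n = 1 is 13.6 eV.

E_n = −13.6 Z²/n² = −340.0/n² eV for Z = 5.
E_6 = −340.0/36 = −9.44 eV, so ionization (to E = 0) requires 9.44 eV.

9.44 eV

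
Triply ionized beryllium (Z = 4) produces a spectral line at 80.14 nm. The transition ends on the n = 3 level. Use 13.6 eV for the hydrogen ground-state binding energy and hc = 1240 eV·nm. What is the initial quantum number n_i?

The photon energy is ΔE = hc/λ = 1240 / 80.14 = 15.47 eV.
With Z = 4, ΔE = 217.6 × (1/n_f² − 1/n_i²), so 1/n_f² − 1/n_i² = 0.07111.
With n_f = 3: 1/n_i² = 1/9 − 0.07111 = 0.04000, so n_i ≈ 5.00.

n_i = 5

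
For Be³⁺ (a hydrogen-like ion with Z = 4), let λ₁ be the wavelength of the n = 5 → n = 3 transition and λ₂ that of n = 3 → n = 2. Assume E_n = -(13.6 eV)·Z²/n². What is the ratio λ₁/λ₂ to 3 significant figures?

1.95

λ ∝ 1/ΔE ∝ 1/(1/n_f² − 1/n_i²), and the Z² and hc factors cancel in the ratio.
λ₁/λ₂ = (1/2² − 1/3²)/(1/3² − 1/5²) = 0.1389/0.07111 = 1.95.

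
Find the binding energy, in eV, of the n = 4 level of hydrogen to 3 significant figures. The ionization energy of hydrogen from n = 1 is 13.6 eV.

E_4 = −13.60/16 = −0.850 eV, so ionization (to E = 0) requires 0.850 eV.

0.850 eV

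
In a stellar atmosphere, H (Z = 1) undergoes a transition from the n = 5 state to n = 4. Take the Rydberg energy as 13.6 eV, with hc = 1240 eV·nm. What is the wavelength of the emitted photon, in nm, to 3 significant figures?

4050 nm

ΔE = 13.60 × (1/4² − 1/5²) = 13.60 × 0.02250 = 0.3060 eV.
λ = hc/ΔE = 1240 / 0.3060 = 4050 nm.
This line belongs to the Brackett series.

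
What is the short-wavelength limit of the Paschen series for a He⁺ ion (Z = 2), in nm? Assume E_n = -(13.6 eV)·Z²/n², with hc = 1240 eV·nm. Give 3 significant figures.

The Paschen series has lower level n_f = 3; the series limit corresponds to n_i → ∞.
ΔE_max = 13.6 × 4 / 3² = 6.044 eV.
λ_min = 1240 / 6.044 = 205 nm.

205 nm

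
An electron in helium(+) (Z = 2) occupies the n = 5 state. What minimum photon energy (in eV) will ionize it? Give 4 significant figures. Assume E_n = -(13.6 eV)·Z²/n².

E_n = −13.6 Z²/n² = −54.40/n² eV for Z = 2.
E_5 = −54.40/25 = −2.176 eV, so ionization (to E = 0) requires 2.176 eV.

2.176 eV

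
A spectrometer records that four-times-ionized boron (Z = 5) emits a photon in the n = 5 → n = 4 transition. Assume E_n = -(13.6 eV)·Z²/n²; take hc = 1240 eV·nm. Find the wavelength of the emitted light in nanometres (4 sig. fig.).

162.1 nm

For Z = 5 the level energies scale as Z², so the effective Rydberg energy is 13.6 × 25 = 340.0 eV.
ΔE = 340.0 × (1/4² − 1/5²) = 340.0 × 0.02250 = 7.650 eV.
λ = hc/ΔE = 1240 / 7.650 = 162.1 nm.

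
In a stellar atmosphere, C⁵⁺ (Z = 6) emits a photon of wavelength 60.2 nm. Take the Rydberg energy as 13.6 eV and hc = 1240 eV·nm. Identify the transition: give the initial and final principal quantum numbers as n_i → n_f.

n_i = 7, n_f = 4

The photon energy is ΔE = hc/λ = 1240 / 60.2 = 20.60 eV.
With Z = 6, ΔE = 489.6 × (1/n_f² − 1/n_i²), so 1/n_f² − 1/n_i² = 0.04207.
Trying n_f = 4 gives 1/n_i² = 0.02043, i.e. n_i ≈ 7; this pair matches.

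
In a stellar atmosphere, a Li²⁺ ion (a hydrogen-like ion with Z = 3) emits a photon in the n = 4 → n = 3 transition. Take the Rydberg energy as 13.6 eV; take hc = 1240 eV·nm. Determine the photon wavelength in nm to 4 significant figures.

208.4 nm

For Z = 3 the level energies scale as Z², so the effective Rydberg energy is 13.6 × 9 = 122.4 eV.
ΔE = 122.4 × (1/3² − 1/4²) = 122.4 × 0.04861 = 5.950 eV.
λ = hc/ΔE = 1240 / 5.950 = 208.4 nm.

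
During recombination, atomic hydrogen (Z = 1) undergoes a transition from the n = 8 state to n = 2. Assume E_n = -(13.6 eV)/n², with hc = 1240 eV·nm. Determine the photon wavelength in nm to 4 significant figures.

389.0 nm

ΔE = 13.60 × (1/2² − 1/8²) = 13.60 × 0.2344 = 3.188 eV.
λ = hc/ΔE = 1240 / 3.188 = 389.0 nm.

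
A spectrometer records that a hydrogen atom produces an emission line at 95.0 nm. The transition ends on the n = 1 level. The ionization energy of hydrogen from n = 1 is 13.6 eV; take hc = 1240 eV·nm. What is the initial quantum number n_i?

n_i = 5

The photon energy is ΔE = hc/λ = 1240 / 95.0 = 13.05 eV.
With Z = 1, ΔE = 13.60 × (1/n_f² − 1/n_i²), so 1/n_f² − 1/n_i² = 0.9598.
With n_f = 1: 1/n_i² = 1/1 − 0.9598 = 0.04025, so n_i ≈ 4.98.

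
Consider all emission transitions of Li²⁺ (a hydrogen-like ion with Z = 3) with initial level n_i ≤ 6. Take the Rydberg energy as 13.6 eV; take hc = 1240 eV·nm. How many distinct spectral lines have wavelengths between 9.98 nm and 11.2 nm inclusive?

Enumerate all n_i → n_f pairs with 1 ≤ n_f < n_i ≤ 6 and compute λ = 1240 / [13.6·9·(1/n_f² − 1/n_i²)].
Lines falling in [9.98, 11.2] nm: 6→1 (10.42 nm), 5→1 (10.55 nm), 4→1 (10.81 nm).

3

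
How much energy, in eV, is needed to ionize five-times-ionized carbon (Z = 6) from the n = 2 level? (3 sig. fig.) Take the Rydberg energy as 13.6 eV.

E_n = −13.6 Z²/n² = −489.6/n² eV for Z = 6.
E_2 = −489.6/4 = −122 eV, so ionization (to E = 0) requires 122 eV.

122 eV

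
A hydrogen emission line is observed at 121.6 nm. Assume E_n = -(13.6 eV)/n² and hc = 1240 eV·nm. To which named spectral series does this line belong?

Lyman

ΔE = 1240/121.6 = 10.20 eV.
This matches 13.6 × (1/1² − 1/2²), so n_f = 1: the Lyman series.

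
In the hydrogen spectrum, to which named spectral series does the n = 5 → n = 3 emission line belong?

Paschen

The series is set by the lower level: n_f = 3 is the Paschen series.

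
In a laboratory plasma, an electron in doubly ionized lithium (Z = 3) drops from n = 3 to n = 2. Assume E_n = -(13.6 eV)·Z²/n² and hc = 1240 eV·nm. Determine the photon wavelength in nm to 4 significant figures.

72.94 nm

For Z = 3 the level energies scale as Z², so the effective Rydberg energy is 13.6 × 9 = 122.4 eV.
ΔE = 122.4 × (1/2² − 1/3²) = 122.4 × 0.1389 = 17.00 eV.
λ = hc/ΔE = 1240 / 17.00 = 72.94 nm.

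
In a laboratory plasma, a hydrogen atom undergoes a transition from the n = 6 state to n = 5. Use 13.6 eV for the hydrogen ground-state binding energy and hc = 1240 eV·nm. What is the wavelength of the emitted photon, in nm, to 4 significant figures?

7460 nm

ΔE = 13.60 × (1/5² − 1/6²) = 13.60 × 0.01222 = 0.1662 eV.
λ = hc/ΔE = 1240 / 0.1662 = 7460 nm.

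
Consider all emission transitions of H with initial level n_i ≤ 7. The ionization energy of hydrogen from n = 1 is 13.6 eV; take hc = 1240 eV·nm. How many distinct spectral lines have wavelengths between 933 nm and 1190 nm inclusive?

2

Enumerate all n_i → n_f pairs with 1 ≤ n_f < n_i ≤ 7 and compute λ = 1240 / [13.6·1·(1/n_f² − 1/n_i²)].
Lines falling in [933, 1190] nm: 7→3 (1005 nm), 6→3 (1094 nm).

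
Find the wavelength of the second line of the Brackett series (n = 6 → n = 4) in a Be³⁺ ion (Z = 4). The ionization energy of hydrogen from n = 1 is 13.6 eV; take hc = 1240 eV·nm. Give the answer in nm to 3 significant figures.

The Brackett series terminates on n_f = 4; the second line has n_i = 4+2 = 6.
ΔE = 217.6 × (1/4² − 1/6²) = 7.556 eV.
λ = 1240 / 7.556 = 164 nm.

164 nm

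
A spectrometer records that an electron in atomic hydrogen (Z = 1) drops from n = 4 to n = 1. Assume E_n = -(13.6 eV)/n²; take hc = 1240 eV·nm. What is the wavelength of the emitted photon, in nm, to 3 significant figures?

97.3 nm

ΔE = 13.60 × (1/1² − 1/4²) = 13.60 × 0.9375 = 12.75 eV.
λ = hc/ΔE = 1240 / 12.75 = 97.3 nm.
This line belongs to the Lyman series.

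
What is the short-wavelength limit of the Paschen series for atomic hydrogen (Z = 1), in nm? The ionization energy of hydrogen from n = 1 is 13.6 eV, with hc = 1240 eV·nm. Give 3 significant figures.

821 nm

The Paschen series has lower level n_f = 3; the series limit corresponds to n_i → ∞.
ΔE_max = 13.6 × 1 / 3² = 1.511 eV.
λ_min = 1240 / 1.511 = 821 nm.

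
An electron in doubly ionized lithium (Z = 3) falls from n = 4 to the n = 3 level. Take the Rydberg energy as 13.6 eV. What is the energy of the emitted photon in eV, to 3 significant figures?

5.95 eV

The Bohr energies scale as Z², so for Z = 3: E_n = −122.4/n² eV.
E_4 = −122.4/16 = −7.650 eV and E_3 = −122.4/9 = −13.60 eV.
The photon energy is |E_4 − E_3| = 5.95 eV.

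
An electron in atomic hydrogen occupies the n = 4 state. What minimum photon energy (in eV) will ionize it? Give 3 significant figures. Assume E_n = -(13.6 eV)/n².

0.850 eV

E_4 = −13.60/16 = −0.850 eV, so ionization (to E = 0) requires 0.850 eV.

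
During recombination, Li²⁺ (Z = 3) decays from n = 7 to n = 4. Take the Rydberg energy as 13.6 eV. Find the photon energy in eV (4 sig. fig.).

5.152 eV

The Bohr energies scale as Z², so for Z = 3: E_n = −122.4/n² eV.
E_7 = −122.4/49 = −2.498 eV and E_4 = −122.4/16 = −7.650 eV.
The photon energy is |E_7 − E_4| = 5.152 eV.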